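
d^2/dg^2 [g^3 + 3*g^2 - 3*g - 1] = 6*g + 6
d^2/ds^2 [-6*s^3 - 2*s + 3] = -36*s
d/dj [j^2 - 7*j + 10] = 2*j - 7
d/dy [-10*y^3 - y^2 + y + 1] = -30*y^2 - 2*y + 1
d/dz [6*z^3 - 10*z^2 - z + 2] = 18*z^2 - 20*z - 1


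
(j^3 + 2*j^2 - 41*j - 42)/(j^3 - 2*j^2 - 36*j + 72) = (j^2 + 8*j + 7)/(j^2 + 4*j - 12)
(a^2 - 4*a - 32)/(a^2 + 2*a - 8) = (a - 8)/(a - 2)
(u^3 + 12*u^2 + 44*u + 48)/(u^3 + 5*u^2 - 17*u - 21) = (u^3 + 12*u^2 + 44*u + 48)/(u^3 + 5*u^2 - 17*u - 21)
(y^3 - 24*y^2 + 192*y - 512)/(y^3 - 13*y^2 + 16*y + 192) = (y - 8)/(y + 3)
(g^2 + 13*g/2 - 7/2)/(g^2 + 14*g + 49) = (g - 1/2)/(g + 7)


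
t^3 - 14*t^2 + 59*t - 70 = (t - 7)*(t - 5)*(t - 2)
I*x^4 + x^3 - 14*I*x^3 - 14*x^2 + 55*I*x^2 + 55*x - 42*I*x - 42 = (x - 7)*(x - 6)*(x - I)*(I*x - I)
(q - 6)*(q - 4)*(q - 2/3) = q^3 - 32*q^2/3 + 92*q/3 - 16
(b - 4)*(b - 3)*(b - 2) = b^3 - 9*b^2 + 26*b - 24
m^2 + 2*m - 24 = (m - 4)*(m + 6)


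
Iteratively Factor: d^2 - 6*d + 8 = (d - 4)*(d - 2)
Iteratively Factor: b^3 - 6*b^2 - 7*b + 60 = (b - 5)*(b^2 - b - 12) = (b - 5)*(b + 3)*(b - 4)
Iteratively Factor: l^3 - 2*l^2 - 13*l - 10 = (l + 2)*(l^2 - 4*l - 5) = (l - 5)*(l + 2)*(l + 1)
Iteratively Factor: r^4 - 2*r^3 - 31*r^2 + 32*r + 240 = (r - 4)*(r^3 + 2*r^2 - 23*r - 60) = (r - 4)*(r + 4)*(r^2 - 2*r - 15) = (r - 5)*(r - 4)*(r + 4)*(r + 3)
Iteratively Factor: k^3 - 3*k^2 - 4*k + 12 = (k - 3)*(k^2 - 4) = (k - 3)*(k + 2)*(k - 2)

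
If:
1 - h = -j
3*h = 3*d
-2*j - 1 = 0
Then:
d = 1/2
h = 1/2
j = -1/2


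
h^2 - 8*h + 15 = (h - 5)*(h - 3)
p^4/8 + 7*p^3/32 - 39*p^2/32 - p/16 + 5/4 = (p/4 + 1)*(p/2 + 1/2)*(p - 2)*(p - 5/4)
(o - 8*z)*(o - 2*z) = o^2 - 10*o*z + 16*z^2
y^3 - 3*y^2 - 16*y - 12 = (y - 6)*(y + 1)*(y + 2)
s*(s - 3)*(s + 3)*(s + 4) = s^4 + 4*s^3 - 9*s^2 - 36*s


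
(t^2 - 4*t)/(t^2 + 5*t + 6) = t*(t - 4)/(t^2 + 5*t + 6)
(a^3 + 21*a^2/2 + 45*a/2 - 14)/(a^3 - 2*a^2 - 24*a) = (2*a^2 + 13*a - 7)/(2*a*(a - 6))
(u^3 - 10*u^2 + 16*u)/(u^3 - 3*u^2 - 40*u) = (u - 2)/(u + 5)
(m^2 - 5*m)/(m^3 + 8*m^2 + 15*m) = (m - 5)/(m^2 + 8*m + 15)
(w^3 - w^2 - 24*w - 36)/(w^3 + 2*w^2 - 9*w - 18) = (w - 6)/(w - 3)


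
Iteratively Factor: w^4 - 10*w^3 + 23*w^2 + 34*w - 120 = (w - 5)*(w^3 - 5*w^2 - 2*w + 24) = (w - 5)*(w - 4)*(w^2 - w - 6) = (w - 5)*(w - 4)*(w + 2)*(w - 3)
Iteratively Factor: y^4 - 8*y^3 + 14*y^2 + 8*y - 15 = (y + 1)*(y^3 - 9*y^2 + 23*y - 15) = (y - 3)*(y + 1)*(y^2 - 6*y + 5) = (y - 5)*(y - 3)*(y + 1)*(y - 1)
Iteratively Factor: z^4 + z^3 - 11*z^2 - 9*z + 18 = (z + 3)*(z^3 - 2*z^2 - 5*z + 6) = (z - 1)*(z + 3)*(z^2 - z - 6) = (z - 3)*(z - 1)*(z + 3)*(z + 2)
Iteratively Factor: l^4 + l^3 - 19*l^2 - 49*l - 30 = (l + 3)*(l^3 - 2*l^2 - 13*l - 10) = (l + 2)*(l + 3)*(l^2 - 4*l - 5) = (l - 5)*(l + 2)*(l + 3)*(l + 1)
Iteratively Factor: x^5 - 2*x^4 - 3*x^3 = (x)*(x^4 - 2*x^3 - 3*x^2) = x^2*(x^3 - 2*x^2 - 3*x) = x^2*(x + 1)*(x^2 - 3*x) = x^2*(x - 3)*(x + 1)*(x)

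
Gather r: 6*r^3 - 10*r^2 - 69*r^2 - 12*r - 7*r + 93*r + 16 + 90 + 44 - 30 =6*r^3 - 79*r^2 + 74*r + 120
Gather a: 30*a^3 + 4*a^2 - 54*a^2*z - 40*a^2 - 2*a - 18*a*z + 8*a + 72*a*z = 30*a^3 + a^2*(-54*z - 36) + a*(54*z + 6)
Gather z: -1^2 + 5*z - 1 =5*z - 2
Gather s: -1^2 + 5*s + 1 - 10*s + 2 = 2 - 5*s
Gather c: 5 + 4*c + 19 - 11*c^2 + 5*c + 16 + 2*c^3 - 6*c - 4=2*c^3 - 11*c^2 + 3*c + 36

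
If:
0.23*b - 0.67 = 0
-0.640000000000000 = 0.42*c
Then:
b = 2.91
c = -1.52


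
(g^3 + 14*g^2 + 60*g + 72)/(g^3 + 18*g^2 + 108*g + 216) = (g + 2)/(g + 6)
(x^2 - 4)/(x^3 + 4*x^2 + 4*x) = (x - 2)/(x*(x + 2))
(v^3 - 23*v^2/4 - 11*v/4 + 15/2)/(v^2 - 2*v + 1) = (4*v^2 - 19*v - 30)/(4*(v - 1))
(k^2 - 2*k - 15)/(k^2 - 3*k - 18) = (k - 5)/(k - 6)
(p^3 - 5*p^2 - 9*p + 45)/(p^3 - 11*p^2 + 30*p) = (p^2 - 9)/(p*(p - 6))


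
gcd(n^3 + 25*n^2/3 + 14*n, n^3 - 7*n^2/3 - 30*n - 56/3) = 1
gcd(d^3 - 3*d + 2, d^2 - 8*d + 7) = d - 1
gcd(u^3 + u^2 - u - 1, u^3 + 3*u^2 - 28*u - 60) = 1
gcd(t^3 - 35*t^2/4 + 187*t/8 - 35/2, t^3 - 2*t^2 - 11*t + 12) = t - 4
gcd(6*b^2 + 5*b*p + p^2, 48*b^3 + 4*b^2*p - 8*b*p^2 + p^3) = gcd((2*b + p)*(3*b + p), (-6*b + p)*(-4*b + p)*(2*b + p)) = 2*b + p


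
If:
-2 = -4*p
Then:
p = 1/2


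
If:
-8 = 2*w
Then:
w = -4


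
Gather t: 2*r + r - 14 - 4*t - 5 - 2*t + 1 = 3*r - 6*t - 18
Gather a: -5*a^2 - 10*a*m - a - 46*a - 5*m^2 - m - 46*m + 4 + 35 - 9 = -5*a^2 + a*(-10*m - 47) - 5*m^2 - 47*m + 30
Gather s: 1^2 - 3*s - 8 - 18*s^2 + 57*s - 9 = -18*s^2 + 54*s - 16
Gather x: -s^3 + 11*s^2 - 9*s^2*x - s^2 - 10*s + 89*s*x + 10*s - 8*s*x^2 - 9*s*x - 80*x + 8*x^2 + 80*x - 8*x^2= -s^3 + 10*s^2 - 8*s*x^2 + x*(-9*s^2 + 80*s)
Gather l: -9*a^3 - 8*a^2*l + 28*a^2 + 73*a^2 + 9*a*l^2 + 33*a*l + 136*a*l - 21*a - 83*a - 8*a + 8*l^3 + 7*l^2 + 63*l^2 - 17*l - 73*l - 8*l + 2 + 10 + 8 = -9*a^3 + 101*a^2 - 112*a + 8*l^3 + l^2*(9*a + 70) + l*(-8*a^2 + 169*a - 98) + 20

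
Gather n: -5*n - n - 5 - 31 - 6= -6*n - 42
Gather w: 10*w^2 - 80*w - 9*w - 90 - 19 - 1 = 10*w^2 - 89*w - 110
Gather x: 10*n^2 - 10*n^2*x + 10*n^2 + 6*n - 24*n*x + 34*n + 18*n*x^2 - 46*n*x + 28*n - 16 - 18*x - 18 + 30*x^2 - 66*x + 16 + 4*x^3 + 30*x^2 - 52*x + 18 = 20*n^2 + 68*n + 4*x^3 + x^2*(18*n + 60) + x*(-10*n^2 - 70*n - 136)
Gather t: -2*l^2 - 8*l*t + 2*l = -2*l^2 - 8*l*t + 2*l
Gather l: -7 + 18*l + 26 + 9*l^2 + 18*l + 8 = 9*l^2 + 36*l + 27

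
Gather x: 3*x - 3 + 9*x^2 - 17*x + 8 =9*x^2 - 14*x + 5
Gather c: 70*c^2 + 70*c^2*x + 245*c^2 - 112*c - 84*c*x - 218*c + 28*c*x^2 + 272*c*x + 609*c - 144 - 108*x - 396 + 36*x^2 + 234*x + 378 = c^2*(70*x + 315) + c*(28*x^2 + 188*x + 279) + 36*x^2 + 126*x - 162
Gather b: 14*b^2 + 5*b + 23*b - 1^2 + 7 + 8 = 14*b^2 + 28*b + 14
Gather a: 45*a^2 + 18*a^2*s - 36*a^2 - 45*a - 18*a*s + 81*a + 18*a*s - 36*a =a^2*(18*s + 9)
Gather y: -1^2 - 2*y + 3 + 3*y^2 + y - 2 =3*y^2 - y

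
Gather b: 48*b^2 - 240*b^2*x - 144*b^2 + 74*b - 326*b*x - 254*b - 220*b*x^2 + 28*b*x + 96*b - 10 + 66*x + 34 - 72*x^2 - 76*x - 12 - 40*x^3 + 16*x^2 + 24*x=b^2*(-240*x - 96) + b*(-220*x^2 - 298*x - 84) - 40*x^3 - 56*x^2 + 14*x + 12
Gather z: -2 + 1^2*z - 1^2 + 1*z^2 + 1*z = z^2 + 2*z - 3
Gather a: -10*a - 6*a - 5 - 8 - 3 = -16*a - 16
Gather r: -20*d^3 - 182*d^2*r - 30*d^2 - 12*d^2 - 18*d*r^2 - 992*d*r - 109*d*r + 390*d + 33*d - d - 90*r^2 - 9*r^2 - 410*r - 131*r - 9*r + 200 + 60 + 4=-20*d^3 - 42*d^2 + 422*d + r^2*(-18*d - 99) + r*(-182*d^2 - 1101*d - 550) + 264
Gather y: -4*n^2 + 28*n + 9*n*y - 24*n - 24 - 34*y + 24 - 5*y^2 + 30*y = -4*n^2 + 4*n - 5*y^2 + y*(9*n - 4)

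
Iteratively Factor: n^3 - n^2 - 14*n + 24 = (n - 2)*(n^2 + n - 12) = (n - 2)*(n + 4)*(n - 3)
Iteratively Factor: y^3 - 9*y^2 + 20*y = (y - 4)*(y^2 - 5*y) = y*(y - 4)*(y - 5)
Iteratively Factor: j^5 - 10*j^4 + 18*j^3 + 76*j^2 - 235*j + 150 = (j - 5)*(j^4 - 5*j^3 - 7*j^2 + 41*j - 30) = (j - 5)^2*(j^3 - 7*j + 6) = (j - 5)^2*(j + 3)*(j^2 - 3*j + 2) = (j - 5)^2*(j - 2)*(j + 3)*(j - 1)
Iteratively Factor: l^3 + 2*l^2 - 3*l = (l - 1)*(l^2 + 3*l) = (l - 1)*(l + 3)*(l)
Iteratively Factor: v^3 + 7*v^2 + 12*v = (v)*(v^2 + 7*v + 12) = v*(v + 3)*(v + 4)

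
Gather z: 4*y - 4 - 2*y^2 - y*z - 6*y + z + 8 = -2*y^2 - 2*y + z*(1 - y) + 4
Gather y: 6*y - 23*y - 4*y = -21*y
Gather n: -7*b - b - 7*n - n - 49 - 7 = -8*b - 8*n - 56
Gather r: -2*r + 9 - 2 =7 - 2*r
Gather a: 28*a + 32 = 28*a + 32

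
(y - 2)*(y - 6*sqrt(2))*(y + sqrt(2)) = y^3 - 5*sqrt(2)*y^2 - 2*y^2 - 12*y + 10*sqrt(2)*y + 24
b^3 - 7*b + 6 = (b - 2)*(b - 1)*(b + 3)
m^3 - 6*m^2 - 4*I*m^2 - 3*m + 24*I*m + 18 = (m - 6)*(m - 3*I)*(m - I)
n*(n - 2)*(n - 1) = n^3 - 3*n^2 + 2*n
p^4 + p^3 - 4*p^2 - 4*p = p*(p - 2)*(p + 1)*(p + 2)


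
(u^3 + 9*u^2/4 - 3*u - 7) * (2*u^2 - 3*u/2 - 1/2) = 2*u^5 + 3*u^4 - 79*u^3/8 - 85*u^2/8 + 12*u + 7/2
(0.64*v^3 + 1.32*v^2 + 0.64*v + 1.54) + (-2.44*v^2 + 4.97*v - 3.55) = 0.64*v^3 - 1.12*v^2 + 5.61*v - 2.01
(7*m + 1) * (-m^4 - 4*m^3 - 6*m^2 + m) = -7*m^5 - 29*m^4 - 46*m^3 + m^2 + m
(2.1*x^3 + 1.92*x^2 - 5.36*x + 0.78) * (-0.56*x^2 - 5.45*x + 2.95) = -1.176*x^5 - 12.5202*x^4 - 1.2674*x^3 + 34.4392*x^2 - 20.063*x + 2.301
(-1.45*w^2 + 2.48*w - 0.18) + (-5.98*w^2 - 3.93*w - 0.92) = -7.43*w^2 - 1.45*w - 1.1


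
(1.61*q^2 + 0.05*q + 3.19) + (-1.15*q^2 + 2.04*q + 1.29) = 0.46*q^2 + 2.09*q + 4.48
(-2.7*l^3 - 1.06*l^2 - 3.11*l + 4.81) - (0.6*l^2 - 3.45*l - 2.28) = -2.7*l^3 - 1.66*l^2 + 0.34*l + 7.09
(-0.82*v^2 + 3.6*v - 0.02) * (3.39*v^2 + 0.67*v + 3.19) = -2.7798*v^4 + 11.6546*v^3 - 0.271599999999999*v^2 + 11.4706*v - 0.0638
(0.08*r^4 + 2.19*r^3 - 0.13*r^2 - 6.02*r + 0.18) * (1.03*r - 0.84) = 0.0824*r^5 + 2.1885*r^4 - 1.9735*r^3 - 6.0914*r^2 + 5.2422*r - 0.1512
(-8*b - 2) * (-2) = 16*b + 4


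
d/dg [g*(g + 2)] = 2*g + 2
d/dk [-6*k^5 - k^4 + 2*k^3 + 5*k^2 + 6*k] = -30*k^4 - 4*k^3 + 6*k^2 + 10*k + 6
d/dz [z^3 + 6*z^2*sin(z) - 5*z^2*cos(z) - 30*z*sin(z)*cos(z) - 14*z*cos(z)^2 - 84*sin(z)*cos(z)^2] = 5*z^2*sin(z) + 6*z^2*cos(z) + 3*z^2 + 12*z*sin(z) + 14*z*sin(2*z) - 10*z*cos(z) - 30*z*cos(2*z) - 15*sin(2*z) - 21*cos(z) - 7*cos(2*z) - 63*cos(3*z) - 7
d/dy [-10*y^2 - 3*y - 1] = -20*y - 3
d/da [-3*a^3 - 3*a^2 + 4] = 3*a*(-3*a - 2)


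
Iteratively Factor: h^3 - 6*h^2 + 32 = (h + 2)*(h^2 - 8*h + 16) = (h - 4)*(h + 2)*(h - 4)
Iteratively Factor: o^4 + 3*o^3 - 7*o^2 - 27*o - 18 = (o - 3)*(o^3 + 6*o^2 + 11*o + 6) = (o - 3)*(o + 2)*(o^2 + 4*o + 3) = (o - 3)*(o + 1)*(o + 2)*(o + 3)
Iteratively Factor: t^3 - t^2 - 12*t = (t - 4)*(t^2 + 3*t) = t*(t - 4)*(t + 3)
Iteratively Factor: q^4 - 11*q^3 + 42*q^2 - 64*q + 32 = (q - 2)*(q^3 - 9*q^2 + 24*q - 16) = (q - 4)*(q - 2)*(q^2 - 5*q + 4) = (q - 4)*(q - 2)*(q - 1)*(q - 4)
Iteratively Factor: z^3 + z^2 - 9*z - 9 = (z - 3)*(z^2 + 4*z + 3) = (z - 3)*(z + 1)*(z + 3)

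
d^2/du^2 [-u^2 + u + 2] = -2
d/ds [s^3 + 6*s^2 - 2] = 3*s*(s + 4)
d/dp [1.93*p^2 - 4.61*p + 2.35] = 3.86*p - 4.61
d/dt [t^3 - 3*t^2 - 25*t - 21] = 3*t^2 - 6*t - 25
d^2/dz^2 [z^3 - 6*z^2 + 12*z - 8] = 6*z - 12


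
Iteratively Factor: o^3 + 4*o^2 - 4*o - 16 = (o + 2)*(o^2 + 2*o - 8) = (o + 2)*(o + 4)*(o - 2)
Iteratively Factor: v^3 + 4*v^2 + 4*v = (v)*(v^2 + 4*v + 4) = v*(v + 2)*(v + 2)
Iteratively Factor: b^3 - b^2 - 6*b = (b + 2)*(b^2 - 3*b) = (b - 3)*(b + 2)*(b)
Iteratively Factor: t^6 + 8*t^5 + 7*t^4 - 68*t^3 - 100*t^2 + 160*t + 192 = (t - 2)*(t^5 + 10*t^4 + 27*t^3 - 14*t^2 - 128*t - 96) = (t - 2)^2*(t^4 + 12*t^3 + 51*t^2 + 88*t + 48) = (t - 2)^2*(t + 3)*(t^3 + 9*t^2 + 24*t + 16) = (t - 2)^2*(t + 3)*(t + 4)*(t^2 + 5*t + 4) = (t - 2)^2*(t + 1)*(t + 3)*(t + 4)*(t + 4)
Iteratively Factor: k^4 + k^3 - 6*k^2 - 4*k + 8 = (k + 2)*(k^3 - k^2 - 4*k + 4) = (k - 2)*(k + 2)*(k^2 + k - 2) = (k - 2)*(k + 2)^2*(k - 1)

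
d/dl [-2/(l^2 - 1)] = 4*l/(l^2 - 1)^2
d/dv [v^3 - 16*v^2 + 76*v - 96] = 3*v^2 - 32*v + 76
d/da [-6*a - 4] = -6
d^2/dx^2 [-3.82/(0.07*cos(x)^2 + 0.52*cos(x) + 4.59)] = (0.074872*(1 - cos(x)^2)^2 + 0.417144*cos(x)^3 - 3.8391*cos(x)^2 - 9.951864*cos(x) + 0.314004)/(0.07*cos(x)^2 + 0.52*cos(x) + 4.59)^3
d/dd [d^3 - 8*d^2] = d*(3*d - 16)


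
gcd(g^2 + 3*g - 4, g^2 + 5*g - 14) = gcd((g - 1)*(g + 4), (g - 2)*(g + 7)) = 1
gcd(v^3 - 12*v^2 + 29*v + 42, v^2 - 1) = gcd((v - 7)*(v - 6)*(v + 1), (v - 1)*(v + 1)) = v + 1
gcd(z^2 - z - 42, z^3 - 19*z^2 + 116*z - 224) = z - 7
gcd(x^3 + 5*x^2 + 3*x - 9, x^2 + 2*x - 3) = x^2 + 2*x - 3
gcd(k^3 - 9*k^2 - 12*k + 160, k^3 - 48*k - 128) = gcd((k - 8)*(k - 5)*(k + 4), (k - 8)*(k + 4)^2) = k^2 - 4*k - 32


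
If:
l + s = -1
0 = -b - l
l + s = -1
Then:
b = s + 1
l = -s - 1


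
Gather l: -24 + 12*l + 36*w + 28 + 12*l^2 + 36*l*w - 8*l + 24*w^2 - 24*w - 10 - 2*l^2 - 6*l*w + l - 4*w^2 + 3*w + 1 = 10*l^2 + l*(30*w + 5) + 20*w^2 + 15*w - 5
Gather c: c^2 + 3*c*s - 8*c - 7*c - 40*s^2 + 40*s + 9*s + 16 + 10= c^2 + c*(3*s - 15) - 40*s^2 + 49*s + 26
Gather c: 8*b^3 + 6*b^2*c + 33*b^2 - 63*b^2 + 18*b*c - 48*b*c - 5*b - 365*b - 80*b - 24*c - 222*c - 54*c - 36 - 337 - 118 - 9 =8*b^3 - 30*b^2 - 450*b + c*(6*b^2 - 30*b - 300) - 500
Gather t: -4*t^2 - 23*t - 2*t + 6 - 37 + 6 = -4*t^2 - 25*t - 25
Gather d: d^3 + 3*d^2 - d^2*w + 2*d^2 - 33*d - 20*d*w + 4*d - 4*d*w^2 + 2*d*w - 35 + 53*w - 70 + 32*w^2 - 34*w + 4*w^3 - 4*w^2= d^3 + d^2*(5 - w) + d*(-4*w^2 - 18*w - 29) + 4*w^3 + 28*w^2 + 19*w - 105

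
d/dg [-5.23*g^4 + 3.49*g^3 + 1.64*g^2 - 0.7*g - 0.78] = -20.92*g^3 + 10.47*g^2 + 3.28*g - 0.7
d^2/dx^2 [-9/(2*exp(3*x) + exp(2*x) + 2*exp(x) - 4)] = 18*(-4*(3*exp(2*x) + exp(x) + 1)^2*exp(x) + (9*exp(2*x) + 2*exp(x) + 1)*(2*exp(3*x) + exp(2*x) + 2*exp(x) - 4))*exp(x)/(2*exp(3*x) + exp(2*x) + 2*exp(x) - 4)^3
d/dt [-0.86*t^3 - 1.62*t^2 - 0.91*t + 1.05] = -2.58*t^2 - 3.24*t - 0.91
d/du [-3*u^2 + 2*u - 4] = 2 - 6*u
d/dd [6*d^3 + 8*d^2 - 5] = 2*d*(9*d + 8)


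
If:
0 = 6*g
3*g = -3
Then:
No Solution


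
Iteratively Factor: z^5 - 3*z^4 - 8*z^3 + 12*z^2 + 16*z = (z + 1)*(z^4 - 4*z^3 - 4*z^2 + 16*z) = z*(z + 1)*(z^3 - 4*z^2 - 4*z + 16) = z*(z - 2)*(z + 1)*(z^2 - 2*z - 8) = z*(z - 4)*(z - 2)*(z + 1)*(z + 2)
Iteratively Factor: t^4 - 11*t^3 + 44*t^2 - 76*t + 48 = (t - 2)*(t^3 - 9*t^2 + 26*t - 24) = (t - 4)*(t - 2)*(t^2 - 5*t + 6) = (t - 4)*(t - 2)^2*(t - 3)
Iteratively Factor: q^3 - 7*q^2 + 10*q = (q - 2)*(q^2 - 5*q) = q*(q - 2)*(q - 5)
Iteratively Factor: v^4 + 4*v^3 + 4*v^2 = (v)*(v^3 + 4*v^2 + 4*v) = v*(v + 2)*(v^2 + 2*v) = v*(v + 2)^2*(v)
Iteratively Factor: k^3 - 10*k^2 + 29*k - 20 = (k - 1)*(k^2 - 9*k + 20) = (k - 4)*(k - 1)*(k - 5)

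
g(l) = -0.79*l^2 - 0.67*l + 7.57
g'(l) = -1.58*l - 0.67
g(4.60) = -12.23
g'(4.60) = -7.94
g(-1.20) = 7.24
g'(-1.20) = 1.23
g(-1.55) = 6.71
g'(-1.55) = 1.78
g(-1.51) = 6.78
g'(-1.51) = 1.72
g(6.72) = -32.61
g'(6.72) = -11.29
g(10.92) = -93.95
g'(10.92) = -17.92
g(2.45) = 1.19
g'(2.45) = -4.54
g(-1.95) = 5.87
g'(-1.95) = 2.41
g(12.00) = -114.23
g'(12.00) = -19.63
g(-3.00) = 2.47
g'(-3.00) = 4.07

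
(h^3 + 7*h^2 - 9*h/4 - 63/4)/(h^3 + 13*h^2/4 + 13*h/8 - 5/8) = 2*(4*h^3 + 28*h^2 - 9*h - 63)/(8*h^3 + 26*h^2 + 13*h - 5)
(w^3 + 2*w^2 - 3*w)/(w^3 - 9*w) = (w - 1)/(w - 3)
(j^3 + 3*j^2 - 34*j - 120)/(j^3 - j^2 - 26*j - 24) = (j + 5)/(j + 1)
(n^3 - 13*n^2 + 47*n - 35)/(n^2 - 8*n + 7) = n - 5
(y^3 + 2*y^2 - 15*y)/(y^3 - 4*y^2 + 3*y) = (y + 5)/(y - 1)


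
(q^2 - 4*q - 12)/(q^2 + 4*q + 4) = (q - 6)/(q + 2)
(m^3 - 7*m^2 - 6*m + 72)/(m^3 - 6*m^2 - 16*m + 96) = (m + 3)/(m + 4)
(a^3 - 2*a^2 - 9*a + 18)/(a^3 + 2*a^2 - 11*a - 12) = (a^2 + a - 6)/(a^2 + 5*a + 4)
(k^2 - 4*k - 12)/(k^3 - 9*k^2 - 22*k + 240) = (k + 2)/(k^2 - 3*k - 40)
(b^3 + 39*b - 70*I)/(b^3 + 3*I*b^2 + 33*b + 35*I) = (b - 2*I)/(b + I)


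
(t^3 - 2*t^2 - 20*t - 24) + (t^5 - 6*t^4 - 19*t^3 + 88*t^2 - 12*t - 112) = t^5 - 6*t^4 - 18*t^3 + 86*t^2 - 32*t - 136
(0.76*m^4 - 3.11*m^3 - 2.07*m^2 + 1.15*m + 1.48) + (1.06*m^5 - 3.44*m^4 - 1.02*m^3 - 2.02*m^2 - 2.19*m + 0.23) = 1.06*m^5 - 2.68*m^4 - 4.13*m^3 - 4.09*m^2 - 1.04*m + 1.71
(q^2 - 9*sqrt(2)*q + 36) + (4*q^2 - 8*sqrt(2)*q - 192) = 5*q^2 - 17*sqrt(2)*q - 156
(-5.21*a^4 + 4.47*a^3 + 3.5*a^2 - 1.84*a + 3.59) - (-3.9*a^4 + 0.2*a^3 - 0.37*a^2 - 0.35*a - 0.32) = -1.31*a^4 + 4.27*a^3 + 3.87*a^2 - 1.49*a + 3.91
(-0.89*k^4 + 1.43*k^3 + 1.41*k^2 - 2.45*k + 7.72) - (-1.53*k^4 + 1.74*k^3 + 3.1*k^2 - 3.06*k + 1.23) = 0.64*k^4 - 0.31*k^3 - 1.69*k^2 + 0.61*k + 6.49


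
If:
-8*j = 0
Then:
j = 0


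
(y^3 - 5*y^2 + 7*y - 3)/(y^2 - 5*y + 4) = (y^2 - 4*y + 3)/(y - 4)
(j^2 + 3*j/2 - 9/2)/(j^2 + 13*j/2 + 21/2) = (2*j - 3)/(2*j + 7)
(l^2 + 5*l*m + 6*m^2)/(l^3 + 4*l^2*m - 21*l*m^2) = (l^2 + 5*l*m + 6*m^2)/(l*(l^2 + 4*l*m - 21*m^2))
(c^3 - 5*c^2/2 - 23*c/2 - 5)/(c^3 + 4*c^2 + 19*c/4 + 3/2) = 2*(c - 5)/(2*c + 3)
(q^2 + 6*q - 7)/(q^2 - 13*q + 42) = (q^2 + 6*q - 7)/(q^2 - 13*q + 42)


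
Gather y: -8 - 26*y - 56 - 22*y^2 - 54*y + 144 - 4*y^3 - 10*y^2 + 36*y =-4*y^3 - 32*y^2 - 44*y + 80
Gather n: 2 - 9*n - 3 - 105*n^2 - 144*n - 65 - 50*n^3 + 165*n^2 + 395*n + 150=-50*n^3 + 60*n^2 + 242*n + 84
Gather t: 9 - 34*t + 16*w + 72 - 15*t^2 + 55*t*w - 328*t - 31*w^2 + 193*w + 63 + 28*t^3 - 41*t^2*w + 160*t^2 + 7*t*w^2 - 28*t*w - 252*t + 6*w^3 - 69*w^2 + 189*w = 28*t^3 + t^2*(145 - 41*w) + t*(7*w^2 + 27*w - 614) + 6*w^3 - 100*w^2 + 398*w + 144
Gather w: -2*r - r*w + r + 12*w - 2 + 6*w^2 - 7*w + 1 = -r + 6*w^2 + w*(5 - r) - 1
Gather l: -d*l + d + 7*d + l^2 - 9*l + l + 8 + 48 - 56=8*d + l^2 + l*(-d - 8)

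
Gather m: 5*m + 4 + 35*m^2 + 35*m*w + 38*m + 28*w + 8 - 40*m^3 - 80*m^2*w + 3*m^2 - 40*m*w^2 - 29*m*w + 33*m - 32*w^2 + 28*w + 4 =-40*m^3 + m^2*(38 - 80*w) + m*(-40*w^2 + 6*w + 76) - 32*w^2 + 56*w + 16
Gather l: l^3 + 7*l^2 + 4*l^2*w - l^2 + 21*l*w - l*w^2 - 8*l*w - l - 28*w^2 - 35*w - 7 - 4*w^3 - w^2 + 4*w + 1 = l^3 + l^2*(4*w + 6) + l*(-w^2 + 13*w - 1) - 4*w^3 - 29*w^2 - 31*w - 6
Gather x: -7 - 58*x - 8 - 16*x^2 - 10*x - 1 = -16*x^2 - 68*x - 16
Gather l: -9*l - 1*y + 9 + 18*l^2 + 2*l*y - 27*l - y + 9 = 18*l^2 + l*(2*y - 36) - 2*y + 18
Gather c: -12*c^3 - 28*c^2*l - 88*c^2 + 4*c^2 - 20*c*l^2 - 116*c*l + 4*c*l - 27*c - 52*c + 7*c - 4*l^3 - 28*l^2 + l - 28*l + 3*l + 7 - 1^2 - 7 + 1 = -12*c^3 + c^2*(-28*l - 84) + c*(-20*l^2 - 112*l - 72) - 4*l^3 - 28*l^2 - 24*l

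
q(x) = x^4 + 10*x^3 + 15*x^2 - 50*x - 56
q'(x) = 4*x^3 + 30*x^2 + 30*x - 50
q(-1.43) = 21.11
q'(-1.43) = -43.25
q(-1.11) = 5.82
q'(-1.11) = -51.81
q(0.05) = -58.46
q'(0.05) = -48.42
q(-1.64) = 29.47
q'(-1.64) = -36.16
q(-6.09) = -78.32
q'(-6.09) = -23.52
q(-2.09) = 41.81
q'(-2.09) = -18.17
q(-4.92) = -51.91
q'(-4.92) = 52.21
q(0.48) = -75.38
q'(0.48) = -28.25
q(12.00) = 39520.00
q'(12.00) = 11542.00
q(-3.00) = 40.00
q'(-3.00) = 22.00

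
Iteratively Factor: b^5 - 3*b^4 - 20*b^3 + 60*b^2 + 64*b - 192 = (b + 4)*(b^4 - 7*b^3 + 8*b^2 + 28*b - 48) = (b - 3)*(b + 4)*(b^3 - 4*b^2 - 4*b + 16) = (b - 4)*(b - 3)*(b + 4)*(b^2 - 4) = (b - 4)*(b - 3)*(b + 2)*(b + 4)*(b - 2)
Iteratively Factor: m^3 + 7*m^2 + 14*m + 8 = (m + 4)*(m^2 + 3*m + 2) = (m + 1)*(m + 4)*(m + 2)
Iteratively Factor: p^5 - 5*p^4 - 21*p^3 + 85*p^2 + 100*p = (p + 1)*(p^4 - 6*p^3 - 15*p^2 + 100*p) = (p + 1)*(p + 4)*(p^3 - 10*p^2 + 25*p) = (p - 5)*(p + 1)*(p + 4)*(p^2 - 5*p) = (p - 5)^2*(p + 1)*(p + 4)*(p)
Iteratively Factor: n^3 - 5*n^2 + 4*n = (n)*(n^2 - 5*n + 4) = n*(n - 4)*(n - 1)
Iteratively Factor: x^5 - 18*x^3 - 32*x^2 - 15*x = (x)*(x^4 - 18*x^2 - 32*x - 15) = x*(x + 1)*(x^3 - x^2 - 17*x - 15) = x*(x + 1)^2*(x^2 - 2*x - 15) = x*(x - 5)*(x + 1)^2*(x + 3)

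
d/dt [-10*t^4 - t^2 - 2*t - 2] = -40*t^3 - 2*t - 2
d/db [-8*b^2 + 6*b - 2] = 6 - 16*b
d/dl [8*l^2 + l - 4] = 16*l + 1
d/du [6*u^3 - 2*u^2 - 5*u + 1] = 18*u^2 - 4*u - 5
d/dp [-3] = 0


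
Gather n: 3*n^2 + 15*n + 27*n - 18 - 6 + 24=3*n^2 + 42*n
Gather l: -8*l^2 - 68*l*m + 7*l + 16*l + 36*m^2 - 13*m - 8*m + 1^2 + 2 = -8*l^2 + l*(23 - 68*m) + 36*m^2 - 21*m + 3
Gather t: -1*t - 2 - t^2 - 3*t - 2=-t^2 - 4*t - 4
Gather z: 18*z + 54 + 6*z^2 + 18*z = 6*z^2 + 36*z + 54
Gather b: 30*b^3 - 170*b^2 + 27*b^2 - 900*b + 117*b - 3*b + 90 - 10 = 30*b^3 - 143*b^2 - 786*b + 80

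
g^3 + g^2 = g^2*(g + 1)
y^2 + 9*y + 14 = (y + 2)*(y + 7)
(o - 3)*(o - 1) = o^2 - 4*o + 3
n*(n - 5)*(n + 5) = n^3 - 25*n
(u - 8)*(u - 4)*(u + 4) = u^3 - 8*u^2 - 16*u + 128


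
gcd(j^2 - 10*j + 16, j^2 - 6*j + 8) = j - 2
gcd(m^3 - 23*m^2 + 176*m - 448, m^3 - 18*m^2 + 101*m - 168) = m^2 - 15*m + 56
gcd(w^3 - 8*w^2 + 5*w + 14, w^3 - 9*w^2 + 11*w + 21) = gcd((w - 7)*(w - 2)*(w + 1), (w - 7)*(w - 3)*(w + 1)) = w^2 - 6*w - 7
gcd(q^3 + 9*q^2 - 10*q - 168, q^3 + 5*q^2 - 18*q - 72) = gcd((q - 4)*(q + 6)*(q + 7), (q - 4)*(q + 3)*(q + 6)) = q^2 + 2*q - 24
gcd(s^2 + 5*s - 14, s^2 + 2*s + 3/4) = 1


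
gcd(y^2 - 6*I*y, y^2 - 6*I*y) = y^2 - 6*I*y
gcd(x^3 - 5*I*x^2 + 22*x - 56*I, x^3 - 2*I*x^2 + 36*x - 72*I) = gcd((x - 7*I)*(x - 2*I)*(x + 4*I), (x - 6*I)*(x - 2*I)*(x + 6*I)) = x - 2*I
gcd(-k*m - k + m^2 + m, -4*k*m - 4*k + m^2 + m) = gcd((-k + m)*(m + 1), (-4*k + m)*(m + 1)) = m + 1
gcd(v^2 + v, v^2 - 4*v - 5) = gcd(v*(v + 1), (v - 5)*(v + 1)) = v + 1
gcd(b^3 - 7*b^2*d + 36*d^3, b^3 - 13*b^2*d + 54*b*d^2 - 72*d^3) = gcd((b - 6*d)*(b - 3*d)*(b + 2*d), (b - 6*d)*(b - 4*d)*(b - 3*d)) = b^2 - 9*b*d + 18*d^2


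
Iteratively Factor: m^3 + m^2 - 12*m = (m)*(m^2 + m - 12) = m*(m + 4)*(m - 3)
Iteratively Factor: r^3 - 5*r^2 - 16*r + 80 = (r - 5)*(r^2 - 16) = (r - 5)*(r + 4)*(r - 4)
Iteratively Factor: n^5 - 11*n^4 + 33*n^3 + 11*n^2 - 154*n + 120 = (n - 4)*(n^4 - 7*n^3 + 5*n^2 + 31*n - 30) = (n - 5)*(n - 4)*(n^3 - 2*n^2 - 5*n + 6) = (n - 5)*(n - 4)*(n - 3)*(n^2 + n - 2) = (n - 5)*(n - 4)*(n - 3)*(n + 2)*(n - 1)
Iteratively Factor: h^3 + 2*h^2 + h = (h)*(h^2 + 2*h + 1) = h*(h + 1)*(h + 1)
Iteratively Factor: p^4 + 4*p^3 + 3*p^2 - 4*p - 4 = (p + 1)*(p^3 + 3*p^2 - 4) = (p + 1)*(p + 2)*(p^2 + p - 2) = (p - 1)*(p + 1)*(p + 2)*(p + 2)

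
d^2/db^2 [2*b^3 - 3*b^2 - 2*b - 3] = 12*b - 6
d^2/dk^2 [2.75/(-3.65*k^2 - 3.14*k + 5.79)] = (73.27375*k^2 + 63.0355*k - 2.75*(7.3*k + 3.14)*(14.6*k + 6.28) - 116.23425)/(3.65*k^2 + 3.14*k - 5.79)^3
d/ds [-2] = 0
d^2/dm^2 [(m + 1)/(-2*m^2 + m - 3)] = 2*(-(m + 1)*(4*m - 1)^2 + (6*m + 1)*(2*m^2 - m + 3))/(2*m^2 - m + 3)^3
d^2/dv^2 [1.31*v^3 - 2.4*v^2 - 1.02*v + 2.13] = 7.86*v - 4.8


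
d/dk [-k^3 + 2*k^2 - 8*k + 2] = -3*k^2 + 4*k - 8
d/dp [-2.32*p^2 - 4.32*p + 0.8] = -4.64*p - 4.32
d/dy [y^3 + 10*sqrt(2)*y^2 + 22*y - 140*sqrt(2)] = 3*y^2 + 20*sqrt(2)*y + 22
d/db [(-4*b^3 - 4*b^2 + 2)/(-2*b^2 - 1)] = 4*b*(2*b^3 + 3*b + 4)/(4*b^4 + 4*b^2 + 1)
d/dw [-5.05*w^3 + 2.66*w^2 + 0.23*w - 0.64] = -15.15*w^2 + 5.32*w + 0.23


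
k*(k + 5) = k^2 + 5*k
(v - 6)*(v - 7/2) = v^2 - 19*v/2 + 21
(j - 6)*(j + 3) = j^2 - 3*j - 18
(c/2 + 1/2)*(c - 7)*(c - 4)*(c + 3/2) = c^4/2 - 17*c^3/4 + c^2 + 107*c/4 + 21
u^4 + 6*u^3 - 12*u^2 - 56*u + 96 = (u - 2)^2*(u + 4)*(u + 6)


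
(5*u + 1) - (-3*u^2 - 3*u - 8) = 3*u^2 + 8*u + 9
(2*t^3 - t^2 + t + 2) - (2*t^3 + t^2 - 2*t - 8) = -2*t^2 + 3*t + 10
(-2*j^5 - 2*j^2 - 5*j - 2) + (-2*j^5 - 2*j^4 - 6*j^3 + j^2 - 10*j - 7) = -4*j^5 - 2*j^4 - 6*j^3 - j^2 - 15*j - 9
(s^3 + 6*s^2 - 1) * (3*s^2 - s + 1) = 3*s^5 + 17*s^4 - 5*s^3 + 3*s^2 + s - 1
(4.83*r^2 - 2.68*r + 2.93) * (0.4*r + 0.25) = 1.932*r^3 + 0.1355*r^2 + 0.502*r + 0.7325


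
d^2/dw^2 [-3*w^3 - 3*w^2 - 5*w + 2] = -18*w - 6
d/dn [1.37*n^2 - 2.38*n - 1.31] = 2.74*n - 2.38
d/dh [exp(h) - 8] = exp(h)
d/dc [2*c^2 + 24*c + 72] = 4*c + 24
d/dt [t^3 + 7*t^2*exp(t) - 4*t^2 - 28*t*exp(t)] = 7*t^2*exp(t) + 3*t^2 - 14*t*exp(t) - 8*t - 28*exp(t)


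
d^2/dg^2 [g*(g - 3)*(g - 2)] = 6*g - 10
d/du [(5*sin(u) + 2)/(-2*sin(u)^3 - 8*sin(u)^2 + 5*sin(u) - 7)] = (20*sin(u)^3 + 52*sin(u)^2 + 32*sin(u) - 45)*cos(u)/(2*sin(u)^3 + 8*sin(u)^2 - 5*sin(u) + 7)^2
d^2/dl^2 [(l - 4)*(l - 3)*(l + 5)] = 6*l - 4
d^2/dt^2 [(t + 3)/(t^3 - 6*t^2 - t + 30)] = 2*((t + 3)*(-3*t^2 + 12*t + 1)^2 + (-3*t^2 + 12*t - 3*(t - 2)*(t + 3) + 1)*(t^3 - 6*t^2 - t + 30))/(t^3 - 6*t^2 - t + 30)^3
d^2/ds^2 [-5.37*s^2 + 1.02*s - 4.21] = -10.7400000000000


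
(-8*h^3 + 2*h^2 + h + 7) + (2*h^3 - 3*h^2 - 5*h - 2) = -6*h^3 - h^2 - 4*h + 5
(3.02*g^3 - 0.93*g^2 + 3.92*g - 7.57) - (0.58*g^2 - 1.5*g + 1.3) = 3.02*g^3 - 1.51*g^2 + 5.42*g - 8.87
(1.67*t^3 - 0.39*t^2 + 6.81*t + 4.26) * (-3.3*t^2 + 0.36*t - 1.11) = -5.511*t^5 + 1.8882*t^4 - 24.4671*t^3 - 11.1735*t^2 - 6.0255*t - 4.7286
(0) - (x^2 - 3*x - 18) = -x^2 + 3*x + 18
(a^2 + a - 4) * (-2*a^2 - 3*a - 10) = -2*a^4 - 5*a^3 - 5*a^2 + 2*a + 40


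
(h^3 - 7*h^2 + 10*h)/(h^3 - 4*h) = (h - 5)/(h + 2)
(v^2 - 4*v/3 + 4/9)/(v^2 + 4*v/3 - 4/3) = (v - 2/3)/(v + 2)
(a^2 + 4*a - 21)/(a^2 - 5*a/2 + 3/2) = 2*(a^2 + 4*a - 21)/(2*a^2 - 5*a + 3)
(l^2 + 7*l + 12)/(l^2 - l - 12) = (l + 4)/(l - 4)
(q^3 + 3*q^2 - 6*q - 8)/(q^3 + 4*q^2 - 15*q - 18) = (q^2 + 2*q - 8)/(q^2 + 3*q - 18)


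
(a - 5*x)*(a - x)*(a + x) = a^3 - 5*a^2*x - a*x^2 + 5*x^3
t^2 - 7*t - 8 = (t - 8)*(t + 1)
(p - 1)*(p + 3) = p^2 + 2*p - 3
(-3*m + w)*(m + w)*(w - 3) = -3*m^2*w + 9*m^2 - 2*m*w^2 + 6*m*w + w^3 - 3*w^2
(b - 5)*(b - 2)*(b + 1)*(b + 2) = b^4 - 4*b^3 - 9*b^2 + 16*b + 20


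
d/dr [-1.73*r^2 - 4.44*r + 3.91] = -3.46*r - 4.44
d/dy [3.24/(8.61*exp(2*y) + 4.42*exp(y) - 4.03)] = (-55.7928*exp(y) - 14.3208)*exp(y)/(8.61*exp(2*y) + 4.42*exp(y) - 4.03)^2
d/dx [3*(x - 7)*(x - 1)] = 6*x - 24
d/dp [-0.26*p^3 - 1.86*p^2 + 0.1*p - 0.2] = -0.78*p^2 - 3.72*p + 0.1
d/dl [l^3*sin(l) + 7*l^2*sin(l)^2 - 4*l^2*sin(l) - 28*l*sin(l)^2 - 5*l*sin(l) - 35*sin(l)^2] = l^3*cos(l) + 3*l^2*sin(l) + 7*l^2*sin(2*l) - 4*l^2*cos(l) + 14*l*sin(l)^2 - 8*l*sin(l) - 28*l*sin(2*l) - 5*l*cos(l) - 28*sin(l)^2 - 5*sin(l) - 35*sin(2*l)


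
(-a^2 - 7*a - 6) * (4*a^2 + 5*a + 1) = -4*a^4 - 33*a^3 - 60*a^2 - 37*a - 6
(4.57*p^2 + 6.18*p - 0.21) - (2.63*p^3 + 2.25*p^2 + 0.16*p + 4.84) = -2.63*p^3 + 2.32*p^2 + 6.02*p - 5.05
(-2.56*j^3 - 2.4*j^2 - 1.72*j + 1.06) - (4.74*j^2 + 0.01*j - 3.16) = -2.56*j^3 - 7.14*j^2 - 1.73*j + 4.22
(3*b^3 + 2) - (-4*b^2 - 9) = 3*b^3 + 4*b^2 + 11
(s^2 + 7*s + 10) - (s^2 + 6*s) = s + 10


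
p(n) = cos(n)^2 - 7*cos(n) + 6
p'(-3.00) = -1.27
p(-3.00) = 13.91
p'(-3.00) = -1.27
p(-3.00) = 13.91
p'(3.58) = -3.74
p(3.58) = 13.16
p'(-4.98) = 6.24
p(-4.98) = 4.22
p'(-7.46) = -5.75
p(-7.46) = 3.46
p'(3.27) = -1.15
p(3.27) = 13.93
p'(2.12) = 6.86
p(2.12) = 9.93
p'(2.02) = 7.09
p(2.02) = 9.23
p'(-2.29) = -6.26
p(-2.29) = 11.05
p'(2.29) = 6.26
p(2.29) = 11.05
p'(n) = -2*sin(n)*cos(n) + 7*sin(n)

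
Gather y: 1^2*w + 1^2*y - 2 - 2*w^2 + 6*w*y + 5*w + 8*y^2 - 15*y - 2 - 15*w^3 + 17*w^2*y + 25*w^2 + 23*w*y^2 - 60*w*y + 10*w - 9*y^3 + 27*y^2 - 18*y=-15*w^3 + 23*w^2 + 16*w - 9*y^3 + y^2*(23*w + 35) + y*(17*w^2 - 54*w - 32) - 4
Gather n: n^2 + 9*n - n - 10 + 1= n^2 + 8*n - 9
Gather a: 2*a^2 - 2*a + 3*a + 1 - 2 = 2*a^2 + a - 1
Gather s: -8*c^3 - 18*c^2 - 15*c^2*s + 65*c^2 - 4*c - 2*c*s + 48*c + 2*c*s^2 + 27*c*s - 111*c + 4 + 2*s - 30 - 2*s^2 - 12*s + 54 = -8*c^3 + 47*c^2 - 67*c + s^2*(2*c - 2) + s*(-15*c^2 + 25*c - 10) + 28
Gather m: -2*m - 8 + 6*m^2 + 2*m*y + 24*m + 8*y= 6*m^2 + m*(2*y + 22) + 8*y - 8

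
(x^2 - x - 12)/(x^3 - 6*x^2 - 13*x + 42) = (x - 4)/(x^2 - 9*x + 14)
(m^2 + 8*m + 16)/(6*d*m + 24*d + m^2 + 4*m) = (m + 4)/(6*d + m)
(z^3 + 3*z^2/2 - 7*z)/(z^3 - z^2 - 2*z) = (z + 7/2)/(z + 1)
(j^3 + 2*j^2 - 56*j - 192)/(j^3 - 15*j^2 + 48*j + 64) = (j^2 + 10*j + 24)/(j^2 - 7*j - 8)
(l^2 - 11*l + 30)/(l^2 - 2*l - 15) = (l - 6)/(l + 3)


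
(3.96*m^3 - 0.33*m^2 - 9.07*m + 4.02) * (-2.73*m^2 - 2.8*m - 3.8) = -10.8108*m^5 - 10.1871*m^4 + 10.6371*m^3 + 15.6754*m^2 + 23.21*m - 15.276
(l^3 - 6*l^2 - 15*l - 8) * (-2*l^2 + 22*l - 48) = -2*l^5 + 34*l^4 - 150*l^3 - 26*l^2 + 544*l + 384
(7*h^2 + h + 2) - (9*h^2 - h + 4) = -2*h^2 + 2*h - 2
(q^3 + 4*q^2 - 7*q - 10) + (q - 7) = q^3 + 4*q^2 - 6*q - 17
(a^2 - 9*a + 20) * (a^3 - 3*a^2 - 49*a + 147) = a^5 - 12*a^4 - 2*a^3 + 528*a^2 - 2303*a + 2940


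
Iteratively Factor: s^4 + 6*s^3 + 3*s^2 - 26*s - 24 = (s + 3)*(s^3 + 3*s^2 - 6*s - 8) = (s + 1)*(s + 3)*(s^2 + 2*s - 8) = (s + 1)*(s + 3)*(s + 4)*(s - 2)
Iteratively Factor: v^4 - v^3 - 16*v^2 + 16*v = (v)*(v^3 - v^2 - 16*v + 16) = v*(v + 4)*(v^2 - 5*v + 4) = v*(v - 4)*(v + 4)*(v - 1)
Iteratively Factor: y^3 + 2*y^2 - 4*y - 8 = (y + 2)*(y^2 - 4) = (y - 2)*(y + 2)*(y + 2)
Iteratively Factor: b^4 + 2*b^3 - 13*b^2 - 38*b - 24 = (b + 1)*(b^3 + b^2 - 14*b - 24) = (b - 4)*(b + 1)*(b^2 + 5*b + 6) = (b - 4)*(b + 1)*(b + 3)*(b + 2)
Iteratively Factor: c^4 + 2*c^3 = (c + 2)*(c^3) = c*(c + 2)*(c^2) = c^2*(c + 2)*(c)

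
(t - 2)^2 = t^2 - 4*t + 4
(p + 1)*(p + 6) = p^2 + 7*p + 6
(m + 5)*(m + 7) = m^2 + 12*m + 35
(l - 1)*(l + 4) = l^2 + 3*l - 4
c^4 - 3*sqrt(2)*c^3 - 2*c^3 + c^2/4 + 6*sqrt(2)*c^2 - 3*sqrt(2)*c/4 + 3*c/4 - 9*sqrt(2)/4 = (c - 3/2)*(c - 1)*(c + 1/2)*(c - 3*sqrt(2))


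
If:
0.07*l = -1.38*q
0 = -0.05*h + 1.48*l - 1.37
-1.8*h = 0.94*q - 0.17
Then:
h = 0.12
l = 0.93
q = -0.05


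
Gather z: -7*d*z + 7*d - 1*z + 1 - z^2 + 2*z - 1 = 7*d - z^2 + z*(1 - 7*d)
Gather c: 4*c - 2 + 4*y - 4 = 4*c + 4*y - 6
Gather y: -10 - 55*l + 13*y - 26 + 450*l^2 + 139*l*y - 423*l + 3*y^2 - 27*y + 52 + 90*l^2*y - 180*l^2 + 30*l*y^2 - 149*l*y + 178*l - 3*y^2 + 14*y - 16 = 270*l^2 + 30*l*y^2 - 300*l + y*(90*l^2 - 10*l)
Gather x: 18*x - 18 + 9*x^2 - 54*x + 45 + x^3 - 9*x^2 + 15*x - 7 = x^3 - 21*x + 20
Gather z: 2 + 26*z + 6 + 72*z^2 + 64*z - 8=72*z^2 + 90*z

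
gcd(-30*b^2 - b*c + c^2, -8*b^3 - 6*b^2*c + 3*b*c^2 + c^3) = 1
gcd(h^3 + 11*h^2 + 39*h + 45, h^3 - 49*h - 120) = h^2 + 8*h + 15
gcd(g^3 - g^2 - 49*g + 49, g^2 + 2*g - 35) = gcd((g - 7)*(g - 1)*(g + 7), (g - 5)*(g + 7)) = g + 7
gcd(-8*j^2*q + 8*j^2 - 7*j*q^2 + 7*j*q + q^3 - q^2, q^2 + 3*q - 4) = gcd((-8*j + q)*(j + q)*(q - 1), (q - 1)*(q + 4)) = q - 1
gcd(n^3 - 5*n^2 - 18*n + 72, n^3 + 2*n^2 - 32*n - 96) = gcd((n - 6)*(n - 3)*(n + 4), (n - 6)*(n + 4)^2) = n^2 - 2*n - 24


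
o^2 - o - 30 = (o - 6)*(o + 5)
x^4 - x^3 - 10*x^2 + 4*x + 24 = (x - 3)*(x - 2)*(x + 2)^2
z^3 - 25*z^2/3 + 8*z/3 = z*(z - 8)*(z - 1/3)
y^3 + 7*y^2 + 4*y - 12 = (y - 1)*(y + 2)*(y + 6)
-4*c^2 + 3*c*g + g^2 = (-c + g)*(4*c + g)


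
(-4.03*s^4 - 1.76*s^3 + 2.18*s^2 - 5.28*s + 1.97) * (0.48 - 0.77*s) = 3.1031*s^5 - 0.5792*s^4 - 2.5234*s^3 + 5.112*s^2 - 4.0513*s + 0.9456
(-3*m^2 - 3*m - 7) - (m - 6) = -3*m^2 - 4*m - 1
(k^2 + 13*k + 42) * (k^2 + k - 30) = k^4 + 14*k^3 + 25*k^2 - 348*k - 1260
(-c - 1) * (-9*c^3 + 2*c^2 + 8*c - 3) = 9*c^4 + 7*c^3 - 10*c^2 - 5*c + 3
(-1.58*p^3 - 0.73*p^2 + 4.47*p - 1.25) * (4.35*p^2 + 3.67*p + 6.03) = -6.873*p^5 - 8.9741*p^4 + 7.238*p^3 + 6.5655*p^2 + 22.3666*p - 7.5375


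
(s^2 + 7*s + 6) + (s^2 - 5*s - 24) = 2*s^2 + 2*s - 18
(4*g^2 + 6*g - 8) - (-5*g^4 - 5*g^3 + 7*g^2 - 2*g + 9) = 5*g^4 + 5*g^3 - 3*g^2 + 8*g - 17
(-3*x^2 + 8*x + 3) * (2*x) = -6*x^3 + 16*x^2 + 6*x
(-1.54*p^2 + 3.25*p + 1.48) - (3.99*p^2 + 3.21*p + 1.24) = -5.53*p^2 + 0.04*p + 0.24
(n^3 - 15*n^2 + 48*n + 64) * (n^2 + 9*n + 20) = n^5 - 6*n^4 - 67*n^3 + 196*n^2 + 1536*n + 1280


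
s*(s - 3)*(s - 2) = s^3 - 5*s^2 + 6*s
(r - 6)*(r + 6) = r^2 - 36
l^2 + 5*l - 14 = (l - 2)*(l + 7)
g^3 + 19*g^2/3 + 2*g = g*(g + 1/3)*(g + 6)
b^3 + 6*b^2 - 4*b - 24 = (b - 2)*(b + 2)*(b + 6)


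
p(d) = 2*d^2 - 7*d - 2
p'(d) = 4*d - 7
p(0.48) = -4.90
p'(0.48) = -5.08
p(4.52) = 7.22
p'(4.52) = 11.08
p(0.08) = -2.55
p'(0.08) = -6.68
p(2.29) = -7.54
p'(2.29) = 2.16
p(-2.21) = 23.24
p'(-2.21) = -15.84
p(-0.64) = 3.30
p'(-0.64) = -9.56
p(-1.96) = 19.40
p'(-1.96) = -14.84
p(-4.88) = 79.79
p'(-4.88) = -26.52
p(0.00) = -2.00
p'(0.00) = -7.00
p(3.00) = -5.00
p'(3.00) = 5.00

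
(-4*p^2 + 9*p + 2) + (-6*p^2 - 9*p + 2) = 4 - 10*p^2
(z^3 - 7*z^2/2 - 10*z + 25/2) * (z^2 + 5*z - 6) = z^5 + 3*z^4/2 - 67*z^3/2 - 33*z^2/2 + 245*z/2 - 75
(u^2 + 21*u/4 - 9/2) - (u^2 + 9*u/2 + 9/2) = 3*u/4 - 9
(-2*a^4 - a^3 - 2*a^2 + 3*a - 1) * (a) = -2*a^5 - a^4 - 2*a^3 + 3*a^2 - a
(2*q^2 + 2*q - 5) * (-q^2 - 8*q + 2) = -2*q^4 - 18*q^3 - 7*q^2 + 44*q - 10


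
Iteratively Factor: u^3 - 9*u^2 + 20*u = (u)*(u^2 - 9*u + 20) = u*(u - 4)*(u - 5)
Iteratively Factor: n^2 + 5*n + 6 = (n + 3)*(n + 2)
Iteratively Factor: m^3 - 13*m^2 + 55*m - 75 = (m - 3)*(m^2 - 10*m + 25) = (m - 5)*(m - 3)*(m - 5)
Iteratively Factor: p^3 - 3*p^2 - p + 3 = (p + 1)*(p^2 - 4*p + 3) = (p - 3)*(p + 1)*(p - 1)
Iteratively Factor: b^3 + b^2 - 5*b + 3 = (b - 1)*(b^2 + 2*b - 3) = (b - 1)^2*(b + 3)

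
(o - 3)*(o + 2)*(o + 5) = o^3 + 4*o^2 - 11*o - 30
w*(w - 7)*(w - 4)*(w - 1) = w^4 - 12*w^3 + 39*w^2 - 28*w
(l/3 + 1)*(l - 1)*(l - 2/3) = l^3/3 + 4*l^2/9 - 13*l/9 + 2/3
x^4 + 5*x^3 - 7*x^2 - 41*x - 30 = (x - 3)*(x + 1)*(x + 2)*(x + 5)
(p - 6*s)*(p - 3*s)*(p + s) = p^3 - 8*p^2*s + 9*p*s^2 + 18*s^3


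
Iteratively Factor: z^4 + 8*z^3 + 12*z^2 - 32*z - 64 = (z + 2)*(z^3 + 6*z^2 - 32) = (z - 2)*(z + 2)*(z^2 + 8*z + 16) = (z - 2)*(z + 2)*(z + 4)*(z + 4)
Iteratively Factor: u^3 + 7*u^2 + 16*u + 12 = (u + 2)*(u^2 + 5*u + 6) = (u + 2)*(u + 3)*(u + 2)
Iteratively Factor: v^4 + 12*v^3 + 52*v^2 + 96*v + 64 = (v + 2)*(v^3 + 10*v^2 + 32*v + 32) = (v + 2)*(v + 4)*(v^2 + 6*v + 8) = (v + 2)*(v + 4)^2*(v + 2)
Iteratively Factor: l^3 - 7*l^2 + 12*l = (l - 4)*(l^2 - 3*l) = l*(l - 4)*(l - 3)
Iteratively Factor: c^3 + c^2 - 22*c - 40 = (c + 2)*(c^2 - c - 20) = (c + 2)*(c + 4)*(c - 5)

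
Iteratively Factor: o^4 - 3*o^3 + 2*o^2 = (o)*(o^3 - 3*o^2 + 2*o) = o*(o - 1)*(o^2 - 2*o) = o^2*(o - 1)*(o - 2)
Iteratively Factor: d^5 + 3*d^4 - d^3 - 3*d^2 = (d)*(d^4 + 3*d^3 - d^2 - 3*d) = d*(d + 1)*(d^3 + 2*d^2 - 3*d) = d*(d - 1)*(d + 1)*(d^2 + 3*d) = d*(d - 1)*(d + 1)*(d + 3)*(d)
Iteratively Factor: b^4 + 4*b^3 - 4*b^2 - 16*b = (b - 2)*(b^3 + 6*b^2 + 8*b) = (b - 2)*(b + 4)*(b^2 + 2*b) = (b - 2)*(b + 2)*(b + 4)*(b)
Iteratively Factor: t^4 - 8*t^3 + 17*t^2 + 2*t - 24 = (t - 2)*(t^3 - 6*t^2 + 5*t + 12) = (t - 2)*(t + 1)*(t^2 - 7*t + 12) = (t - 4)*(t - 2)*(t + 1)*(t - 3)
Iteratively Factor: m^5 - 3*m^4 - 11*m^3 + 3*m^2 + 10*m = (m)*(m^4 - 3*m^3 - 11*m^2 + 3*m + 10) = m*(m + 2)*(m^3 - 5*m^2 - m + 5) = m*(m - 5)*(m + 2)*(m^2 - 1) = m*(m - 5)*(m + 1)*(m + 2)*(m - 1)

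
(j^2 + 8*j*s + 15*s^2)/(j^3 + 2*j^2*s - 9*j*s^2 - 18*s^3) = (-j - 5*s)/(-j^2 + j*s + 6*s^2)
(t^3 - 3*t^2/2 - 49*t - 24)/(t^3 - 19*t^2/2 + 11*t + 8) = (t + 6)/(t - 2)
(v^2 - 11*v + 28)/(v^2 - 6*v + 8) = (v - 7)/(v - 2)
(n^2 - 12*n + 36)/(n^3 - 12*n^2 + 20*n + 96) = (n - 6)/(n^2 - 6*n - 16)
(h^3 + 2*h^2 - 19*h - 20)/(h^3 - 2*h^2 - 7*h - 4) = (h + 5)/(h + 1)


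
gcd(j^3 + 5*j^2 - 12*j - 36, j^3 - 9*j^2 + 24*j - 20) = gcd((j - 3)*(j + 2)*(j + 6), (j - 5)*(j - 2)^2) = 1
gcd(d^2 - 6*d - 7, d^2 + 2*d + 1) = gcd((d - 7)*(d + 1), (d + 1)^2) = d + 1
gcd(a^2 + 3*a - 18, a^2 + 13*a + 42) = a + 6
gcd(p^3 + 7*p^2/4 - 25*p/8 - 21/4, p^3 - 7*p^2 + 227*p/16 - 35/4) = p - 7/4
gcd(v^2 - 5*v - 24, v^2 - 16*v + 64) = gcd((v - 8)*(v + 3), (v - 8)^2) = v - 8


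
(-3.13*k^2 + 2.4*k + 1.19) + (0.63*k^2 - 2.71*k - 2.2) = -2.5*k^2 - 0.31*k - 1.01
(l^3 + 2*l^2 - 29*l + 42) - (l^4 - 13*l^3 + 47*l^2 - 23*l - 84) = -l^4 + 14*l^3 - 45*l^2 - 6*l + 126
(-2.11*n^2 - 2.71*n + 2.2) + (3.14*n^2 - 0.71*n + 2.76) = 1.03*n^2 - 3.42*n + 4.96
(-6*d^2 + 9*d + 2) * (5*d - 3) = -30*d^3 + 63*d^2 - 17*d - 6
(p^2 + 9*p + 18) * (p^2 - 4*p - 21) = p^4 + 5*p^3 - 39*p^2 - 261*p - 378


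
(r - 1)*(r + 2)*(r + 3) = r^3 + 4*r^2 + r - 6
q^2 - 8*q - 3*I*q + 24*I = (q - 8)*(q - 3*I)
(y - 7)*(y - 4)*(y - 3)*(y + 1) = y^4 - 13*y^3 + 47*y^2 - 23*y - 84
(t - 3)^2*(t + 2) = t^3 - 4*t^2 - 3*t + 18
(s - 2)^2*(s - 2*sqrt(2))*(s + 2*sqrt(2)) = s^4 - 4*s^3 - 4*s^2 + 32*s - 32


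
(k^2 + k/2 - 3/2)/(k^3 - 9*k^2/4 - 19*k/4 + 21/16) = 8*(k - 1)/(8*k^2 - 30*k + 7)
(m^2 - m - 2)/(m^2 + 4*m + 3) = (m - 2)/(m + 3)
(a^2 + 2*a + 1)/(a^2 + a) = (a + 1)/a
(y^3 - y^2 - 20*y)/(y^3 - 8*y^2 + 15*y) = (y + 4)/(y - 3)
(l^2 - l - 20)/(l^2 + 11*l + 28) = (l - 5)/(l + 7)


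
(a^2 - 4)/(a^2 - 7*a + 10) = (a + 2)/(a - 5)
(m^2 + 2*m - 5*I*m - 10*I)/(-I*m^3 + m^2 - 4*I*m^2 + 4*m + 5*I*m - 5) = (I*m^2 + m*(5 + 2*I) + 10)/(m^3 + m^2*(4 + I) + m*(-5 + 4*I) - 5*I)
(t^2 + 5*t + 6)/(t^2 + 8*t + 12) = (t + 3)/(t + 6)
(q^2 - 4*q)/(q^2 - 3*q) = (q - 4)/(q - 3)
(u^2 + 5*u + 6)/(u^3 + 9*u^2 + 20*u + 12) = (u + 3)/(u^2 + 7*u + 6)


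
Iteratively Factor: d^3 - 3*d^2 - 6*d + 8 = (d - 1)*(d^2 - 2*d - 8) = (d - 1)*(d + 2)*(d - 4)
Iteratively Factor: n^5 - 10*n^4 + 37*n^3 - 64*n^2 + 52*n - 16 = (n - 4)*(n^4 - 6*n^3 + 13*n^2 - 12*n + 4) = (n - 4)*(n - 2)*(n^3 - 4*n^2 + 5*n - 2) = (n - 4)*(n - 2)*(n - 1)*(n^2 - 3*n + 2) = (n - 4)*(n - 2)^2*(n - 1)*(n - 1)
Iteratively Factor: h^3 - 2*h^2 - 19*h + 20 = (h + 4)*(h^2 - 6*h + 5) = (h - 5)*(h + 4)*(h - 1)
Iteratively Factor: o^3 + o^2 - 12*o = (o + 4)*(o^2 - 3*o) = (o - 3)*(o + 4)*(o)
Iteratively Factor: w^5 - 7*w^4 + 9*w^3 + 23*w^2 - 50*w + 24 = (w - 1)*(w^4 - 6*w^3 + 3*w^2 + 26*w - 24) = (w - 4)*(w - 1)*(w^3 - 2*w^2 - 5*w + 6) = (w - 4)*(w - 3)*(w - 1)*(w^2 + w - 2) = (w - 4)*(w - 3)*(w - 1)*(w + 2)*(w - 1)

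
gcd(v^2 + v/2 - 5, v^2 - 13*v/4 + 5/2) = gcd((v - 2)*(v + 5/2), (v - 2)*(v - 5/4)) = v - 2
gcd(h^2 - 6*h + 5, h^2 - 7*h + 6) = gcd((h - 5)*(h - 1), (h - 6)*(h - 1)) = h - 1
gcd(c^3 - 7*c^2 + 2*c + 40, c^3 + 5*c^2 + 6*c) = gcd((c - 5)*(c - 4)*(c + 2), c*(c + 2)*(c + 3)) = c + 2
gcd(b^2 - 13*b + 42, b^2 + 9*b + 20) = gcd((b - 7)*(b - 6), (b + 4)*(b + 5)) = 1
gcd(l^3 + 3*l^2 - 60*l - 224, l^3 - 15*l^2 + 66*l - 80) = l - 8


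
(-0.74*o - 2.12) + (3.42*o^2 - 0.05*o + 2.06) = 3.42*o^2 - 0.79*o - 0.0600000000000001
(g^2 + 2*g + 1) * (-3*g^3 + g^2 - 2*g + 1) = -3*g^5 - 5*g^4 - 3*g^3 - 2*g^2 + 1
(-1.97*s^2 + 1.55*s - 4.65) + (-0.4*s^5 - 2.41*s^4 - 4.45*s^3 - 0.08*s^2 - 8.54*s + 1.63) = -0.4*s^5 - 2.41*s^4 - 4.45*s^3 - 2.05*s^2 - 6.99*s - 3.02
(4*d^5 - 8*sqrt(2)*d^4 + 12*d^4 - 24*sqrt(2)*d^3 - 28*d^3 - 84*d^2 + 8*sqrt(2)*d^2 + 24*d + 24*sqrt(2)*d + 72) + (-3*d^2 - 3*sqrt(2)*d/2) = 4*d^5 - 8*sqrt(2)*d^4 + 12*d^4 - 24*sqrt(2)*d^3 - 28*d^3 - 87*d^2 + 8*sqrt(2)*d^2 + 24*d + 45*sqrt(2)*d/2 + 72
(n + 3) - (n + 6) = -3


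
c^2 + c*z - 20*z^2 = (c - 4*z)*(c + 5*z)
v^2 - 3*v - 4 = (v - 4)*(v + 1)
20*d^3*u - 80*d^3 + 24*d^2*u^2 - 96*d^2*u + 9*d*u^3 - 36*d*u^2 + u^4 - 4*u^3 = (2*d + u)^2*(5*d + u)*(u - 4)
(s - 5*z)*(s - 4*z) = s^2 - 9*s*z + 20*z^2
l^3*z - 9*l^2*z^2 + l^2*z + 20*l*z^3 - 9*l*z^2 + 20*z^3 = (l - 5*z)*(l - 4*z)*(l*z + z)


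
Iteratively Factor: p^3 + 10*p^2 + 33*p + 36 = (p + 3)*(p^2 + 7*p + 12) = (p + 3)*(p + 4)*(p + 3)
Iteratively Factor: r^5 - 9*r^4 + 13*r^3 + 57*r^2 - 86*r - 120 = (r - 4)*(r^4 - 5*r^3 - 7*r^2 + 29*r + 30) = (r - 4)*(r + 2)*(r^3 - 7*r^2 + 7*r + 15) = (r - 4)*(r - 3)*(r + 2)*(r^2 - 4*r - 5) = (r - 4)*(r - 3)*(r + 1)*(r + 2)*(r - 5)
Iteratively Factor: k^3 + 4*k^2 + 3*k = (k)*(k^2 + 4*k + 3) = k*(k + 3)*(k + 1)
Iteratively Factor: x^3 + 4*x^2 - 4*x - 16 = (x - 2)*(x^2 + 6*x + 8) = (x - 2)*(x + 4)*(x + 2)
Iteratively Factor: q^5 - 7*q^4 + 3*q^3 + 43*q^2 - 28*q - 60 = (q - 5)*(q^4 - 2*q^3 - 7*q^2 + 8*q + 12) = (q - 5)*(q + 1)*(q^3 - 3*q^2 - 4*q + 12) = (q - 5)*(q - 3)*(q + 1)*(q^2 - 4) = (q - 5)*(q - 3)*(q - 2)*(q + 1)*(q + 2)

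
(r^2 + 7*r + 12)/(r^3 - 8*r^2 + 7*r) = (r^2 + 7*r + 12)/(r*(r^2 - 8*r + 7))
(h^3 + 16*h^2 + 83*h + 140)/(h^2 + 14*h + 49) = (h^2 + 9*h + 20)/(h + 7)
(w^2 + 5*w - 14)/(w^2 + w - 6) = (w + 7)/(w + 3)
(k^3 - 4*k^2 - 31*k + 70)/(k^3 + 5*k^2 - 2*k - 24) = (k^2 - 2*k - 35)/(k^2 + 7*k + 12)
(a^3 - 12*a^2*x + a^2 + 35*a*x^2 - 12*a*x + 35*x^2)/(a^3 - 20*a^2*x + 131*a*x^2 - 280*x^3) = (-a - 1)/(-a + 8*x)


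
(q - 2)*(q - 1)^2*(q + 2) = q^4 - 2*q^3 - 3*q^2 + 8*q - 4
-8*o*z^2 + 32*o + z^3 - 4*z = (-8*o + z)*(z - 2)*(z + 2)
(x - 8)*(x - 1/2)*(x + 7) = x^3 - 3*x^2/2 - 111*x/2 + 28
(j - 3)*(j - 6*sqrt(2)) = j^2 - 6*sqrt(2)*j - 3*j + 18*sqrt(2)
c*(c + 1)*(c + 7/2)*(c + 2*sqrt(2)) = c^4 + 2*sqrt(2)*c^3 + 9*c^3/2 + 7*c^2/2 + 9*sqrt(2)*c^2 + 7*sqrt(2)*c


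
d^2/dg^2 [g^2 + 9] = 2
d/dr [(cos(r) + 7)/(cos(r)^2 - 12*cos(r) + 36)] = (cos(r) + 20)*sin(r)/(cos(r) - 6)^3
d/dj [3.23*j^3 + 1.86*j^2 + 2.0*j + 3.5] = 9.69*j^2 + 3.72*j + 2.0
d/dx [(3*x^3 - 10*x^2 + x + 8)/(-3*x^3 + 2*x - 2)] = 2*(-15*x^4 + 9*x^3 + 17*x^2 + 20*x - 9)/(9*x^6 - 12*x^4 + 12*x^3 + 4*x^2 - 8*x + 4)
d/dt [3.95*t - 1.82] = 3.95000000000000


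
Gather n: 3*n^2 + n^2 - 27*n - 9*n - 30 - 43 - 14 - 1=4*n^2 - 36*n - 88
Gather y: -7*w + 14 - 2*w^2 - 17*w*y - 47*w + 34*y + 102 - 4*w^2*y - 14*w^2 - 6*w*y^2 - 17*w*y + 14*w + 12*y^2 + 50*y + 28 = -16*w^2 - 40*w + y^2*(12 - 6*w) + y*(-4*w^2 - 34*w + 84) + 144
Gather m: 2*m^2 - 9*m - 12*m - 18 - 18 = 2*m^2 - 21*m - 36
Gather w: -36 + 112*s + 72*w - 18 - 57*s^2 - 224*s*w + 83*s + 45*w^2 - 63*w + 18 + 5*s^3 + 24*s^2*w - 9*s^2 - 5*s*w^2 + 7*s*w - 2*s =5*s^3 - 66*s^2 + 193*s + w^2*(45 - 5*s) + w*(24*s^2 - 217*s + 9) - 36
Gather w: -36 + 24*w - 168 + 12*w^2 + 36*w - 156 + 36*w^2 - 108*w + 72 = 48*w^2 - 48*w - 288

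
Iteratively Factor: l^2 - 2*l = (l)*(l - 2)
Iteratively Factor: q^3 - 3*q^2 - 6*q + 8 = (q - 1)*(q^2 - 2*q - 8) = (q - 1)*(q + 2)*(q - 4)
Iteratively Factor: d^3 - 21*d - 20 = (d - 5)*(d^2 + 5*d + 4) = (d - 5)*(d + 1)*(d + 4)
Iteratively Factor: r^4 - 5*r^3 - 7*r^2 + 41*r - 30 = (r - 1)*(r^3 - 4*r^2 - 11*r + 30) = (r - 5)*(r - 1)*(r^2 + r - 6) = (r - 5)*(r - 2)*(r - 1)*(r + 3)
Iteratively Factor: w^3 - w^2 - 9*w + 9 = (w + 3)*(w^2 - 4*w + 3) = (w - 3)*(w + 3)*(w - 1)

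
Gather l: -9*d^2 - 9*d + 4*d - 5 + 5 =-9*d^2 - 5*d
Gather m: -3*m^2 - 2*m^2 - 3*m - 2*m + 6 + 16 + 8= -5*m^2 - 5*m + 30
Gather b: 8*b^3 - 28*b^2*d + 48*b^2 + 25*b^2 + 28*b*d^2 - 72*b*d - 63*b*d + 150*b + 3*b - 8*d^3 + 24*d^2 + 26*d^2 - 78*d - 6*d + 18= 8*b^3 + b^2*(73 - 28*d) + b*(28*d^2 - 135*d + 153) - 8*d^3 + 50*d^2 - 84*d + 18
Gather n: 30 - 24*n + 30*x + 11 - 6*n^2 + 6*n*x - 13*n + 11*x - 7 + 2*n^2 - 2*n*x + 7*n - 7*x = -4*n^2 + n*(4*x - 30) + 34*x + 34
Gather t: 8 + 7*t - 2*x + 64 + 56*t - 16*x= 63*t - 18*x + 72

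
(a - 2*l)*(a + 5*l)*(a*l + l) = a^3*l + 3*a^2*l^2 + a^2*l - 10*a*l^3 + 3*a*l^2 - 10*l^3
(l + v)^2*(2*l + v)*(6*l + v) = 12*l^4 + 32*l^3*v + 29*l^2*v^2 + 10*l*v^3 + v^4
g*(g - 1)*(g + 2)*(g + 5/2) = g^4 + 7*g^3/2 + g^2/2 - 5*g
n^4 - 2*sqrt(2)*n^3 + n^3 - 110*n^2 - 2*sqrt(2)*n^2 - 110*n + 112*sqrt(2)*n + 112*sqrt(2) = (n + 1)*(n - 8*sqrt(2))*(n - sqrt(2))*(n + 7*sqrt(2))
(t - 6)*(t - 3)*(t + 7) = t^3 - 2*t^2 - 45*t + 126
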